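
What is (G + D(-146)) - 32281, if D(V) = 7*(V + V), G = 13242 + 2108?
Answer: -18975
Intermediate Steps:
G = 15350
D(V) = 14*V (D(V) = 7*(2*V) = 14*V)
(G + D(-146)) - 32281 = (15350 + 14*(-146)) - 32281 = (15350 - 2044) - 32281 = 13306 - 32281 = -18975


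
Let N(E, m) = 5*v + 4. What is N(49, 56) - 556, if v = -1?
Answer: -557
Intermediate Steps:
N(E, m) = -1 (N(E, m) = 5*(-1) + 4 = -5 + 4 = -1)
N(49, 56) - 556 = -1 - 556 = -557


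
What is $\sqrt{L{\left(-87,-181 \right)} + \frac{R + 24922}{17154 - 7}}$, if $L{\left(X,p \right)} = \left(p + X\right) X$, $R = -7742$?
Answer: $\frac{2 \sqrt{1713913947226}}{17147} \approx 152.7$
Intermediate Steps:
$L{\left(X,p \right)} = X \left(X + p\right)$ ($L{\left(X,p \right)} = \left(X + p\right) X = X \left(X + p\right)$)
$\sqrt{L{\left(-87,-181 \right)} + \frac{R + 24922}{17154 - 7}} = \sqrt{- 87 \left(-87 - 181\right) + \frac{-7742 + 24922}{17154 - 7}} = \sqrt{\left(-87\right) \left(-268\right) + \frac{17180}{17147}} = \sqrt{23316 + 17180 \cdot \frac{1}{17147}} = \sqrt{23316 + \frac{17180}{17147}} = \sqrt{\frac{399816632}{17147}} = \frac{2 \sqrt{1713913947226}}{17147}$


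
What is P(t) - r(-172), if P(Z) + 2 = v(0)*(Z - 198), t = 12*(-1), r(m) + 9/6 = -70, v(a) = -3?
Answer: 1399/2 ≈ 699.50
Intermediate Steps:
r(m) = -143/2 (r(m) = -3/2 - 70 = -143/2)
t = -12
P(Z) = 592 - 3*Z (P(Z) = -2 - 3*(Z - 198) = -2 - 3*(-198 + Z) = -2 + (594 - 3*Z) = 592 - 3*Z)
P(t) - r(-172) = (592 - 3*(-12)) - 1*(-143/2) = (592 + 36) + 143/2 = 628 + 143/2 = 1399/2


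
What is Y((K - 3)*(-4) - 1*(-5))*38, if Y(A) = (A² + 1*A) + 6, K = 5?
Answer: 456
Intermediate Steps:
Y(A) = 6 + A + A² (Y(A) = (A² + A) + 6 = (A + A²) + 6 = 6 + A + A²)
Y((K - 3)*(-4) - 1*(-5))*38 = (6 + ((5 - 3)*(-4) - 1*(-5)) + ((5 - 3)*(-4) - 1*(-5))²)*38 = (6 + (2*(-4) + 5) + (2*(-4) + 5)²)*38 = (6 + (-8 + 5) + (-8 + 5)²)*38 = (6 - 3 + (-3)²)*38 = (6 - 3 + 9)*38 = 12*38 = 456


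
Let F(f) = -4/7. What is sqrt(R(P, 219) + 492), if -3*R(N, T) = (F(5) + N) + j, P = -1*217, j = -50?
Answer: sqrt(256305)/21 ≈ 24.108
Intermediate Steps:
P = -217
F(f) = -4/7 (F(f) = -4*1/7 = -4/7)
R(N, T) = 118/7 - N/3 (R(N, T) = -((-4/7 + N) - 50)/3 = -(-354/7 + N)/3 = 118/7 - N/3)
sqrt(R(P, 219) + 492) = sqrt((118/7 - 1/3*(-217)) + 492) = sqrt((118/7 + 217/3) + 492) = sqrt(1873/21 + 492) = sqrt(12205/21) = sqrt(256305)/21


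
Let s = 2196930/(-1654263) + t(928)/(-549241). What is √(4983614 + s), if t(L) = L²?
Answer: 4*√64785538663315215952289655/14422048641 ≈ 2232.4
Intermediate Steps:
s = -877089619174/302863021461 (s = 2196930/(-1654263) + 928²/(-549241) = 2196930*(-1/1654263) + 861184*(-1/549241) = -732310/551421 - 861184/549241 = -877089619174/302863021461 ≈ -2.8960)
√(4983614 + s) = √(4983614 - 877089619174/302863021461) = √(1509351516745720880/302863021461) = 4*√64785538663315215952289655/14422048641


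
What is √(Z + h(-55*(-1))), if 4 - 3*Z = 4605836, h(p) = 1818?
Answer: I*√13801134/3 ≈ 1238.3*I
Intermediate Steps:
Z = -4605832/3 (Z = 4/3 - ⅓*4605836 = 4/3 - 4605836/3 = -4605832/3 ≈ -1.5353e+6)
√(Z + h(-55*(-1))) = √(-4605832/3 + 1818) = √(-4600378/3) = I*√13801134/3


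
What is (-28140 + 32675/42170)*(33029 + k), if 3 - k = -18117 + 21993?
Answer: -3459741708050/4217 ≈ -8.2043e+8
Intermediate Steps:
k = -3873 (k = 3 - (-18117 + 21993) = 3 - 1*3876 = 3 - 3876 = -3873)
(-28140 + 32675/42170)*(33029 + k) = (-28140 + 32675/42170)*(33029 - 3873) = (-28140 + 32675*(1/42170))*29156 = (-28140 + 6535/8434)*29156 = -237326225/8434*29156 = -3459741708050/4217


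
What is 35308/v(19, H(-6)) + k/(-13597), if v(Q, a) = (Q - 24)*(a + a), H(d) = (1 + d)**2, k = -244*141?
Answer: -235740938/1699625 ≈ -138.70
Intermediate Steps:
k = -34404
v(Q, a) = 2*a*(-24 + Q) (v(Q, a) = (-24 + Q)*(2*a) = 2*a*(-24 + Q))
35308/v(19, H(-6)) + k/(-13597) = 35308/((2*(1 - 6)**2*(-24 + 19))) - 34404/(-13597) = 35308/((2*(-5)**2*(-5))) - 34404*(-1/13597) = 35308/((2*25*(-5))) + 34404/13597 = 35308/(-250) + 34404/13597 = 35308*(-1/250) + 34404/13597 = -17654/125 + 34404/13597 = -235740938/1699625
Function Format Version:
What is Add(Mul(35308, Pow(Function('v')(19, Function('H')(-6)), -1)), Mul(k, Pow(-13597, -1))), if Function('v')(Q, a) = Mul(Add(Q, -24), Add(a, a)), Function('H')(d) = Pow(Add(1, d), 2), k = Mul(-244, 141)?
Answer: Rational(-235740938, 1699625) ≈ -138.70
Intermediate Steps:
k = -34404
Function('v')(Q, a) = Mul(2, a, Add(-24, Q)) (Function('v')(Q, a) = Mul(Add(-24, Q), Mul(2, a)) = Mul(2, a, Add(-24, Q)))
Add(Mul(35308, Pow(Function('v')(19, Function('H')(-6)), -1)), Mul(k, Pow(-13597, -1))) = Add(Mul(35308, Pow(Mul(2, Pow(Add(1, -6), 2), Add(-24, 19)), -1)), Mul(-34404, Pow(-13597, -1))) = Add(Mul(35308, Pow(Mul(2, Pow(-5, 2), -5), -1)), Mul(-34404, Rational(-1, 13597))) = Add(Mul(35308, Pow(Mul(2, 25, -5), -1)), Rational(34404, 13597)) = Add(Mul(35308, Pow(-250, -1)), Rational(34404, 13597)) = Add(Mul(35308, Rational(-1, 250)), Rational(34404, 13597)) = Add(Rational(-17654, 125), Rational(34404, 13597)) = Rational(-235740938, 1699625)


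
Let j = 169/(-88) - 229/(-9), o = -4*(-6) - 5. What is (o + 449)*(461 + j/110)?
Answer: 522352363/2420 ≈ 2.1585e+5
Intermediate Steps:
o = 19 (o = 24 - 5 = 19)
j = 18631/792 (j = 169*(-1/88) - 229*(-⅑) = -169/88 + 229/9 = 18631/792 ≈ 23.524)
(o + 449)*(461 + j/110) = (19 + 449)*(461 + (18631/792)/110) = 468*(461 + (18631/792)*(1/110)) = 468*(461 + 18631/87120) = 468*(40180951/87120) = 522352363/2420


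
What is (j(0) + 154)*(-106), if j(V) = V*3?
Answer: -16324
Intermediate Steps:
j(V) = 3*V
(j(0) + 154)*(-106) = (3*0 + 154)*(-106) = (0 + 154)*(-106) = 154*(-106) = -16324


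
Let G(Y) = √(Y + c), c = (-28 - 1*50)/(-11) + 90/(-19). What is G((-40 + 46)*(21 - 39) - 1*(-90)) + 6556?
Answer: 6556 + I*√683430/209 ≈ 6556.0 + 3.9555*I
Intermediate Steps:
c = 492/209 (c = (-28 - 50)*(-1/11) + 90*(-1/19) = -78*(-1/11) - 90/19 = 78/11 - 90/19 = 492/209 ≈ 2.3541)
G(Y) = √(492/209 + Y) (G(Y) = √(Y + 492/209) = √(492/209 + Y))
G((-40 + 46)*(21 - 39) - 1*(-90)) + 6556 = √(102828 + 43681*((-40 + 46)*(21 - 39) - 1*(-90)))/209 + 6556 = √(102828 + 43681*(6*(-18) + 90))/209 + 6556 = √(102828 + 43681*(-108 + 90))/209 + 6556 = √(102828 + 43681*(-18))/209 + 6556 = √(102828 - 786258)/209 + 6556 = √(-683430)/209 + 6556 = (I*√683430)/209 + 6556 = I*√683430/209 + 6556 = 6556 + I*√683430/209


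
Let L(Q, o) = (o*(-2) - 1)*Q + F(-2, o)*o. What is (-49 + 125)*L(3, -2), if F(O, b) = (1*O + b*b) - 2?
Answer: 684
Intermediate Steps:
F(O, b) = -2 + O + b**2 (F(O, b) = (O + b**2) - 2 = -2 + O + b**2)
L(Q, o) = Q*(-1 - 2*o) + o*(-4 + o**2) (L(Q, o) = (o*(-2) - 1)*Q + (-2 - 2 + o**2)*o = (-2*o - 1)*Q + (-4 + o**2)*o = (-1 - 2*o)*Q + o*(-4 + o**2) = Q*(-1 - 2*o) + o*(-4 + o**2))
(-49 + 125)*L(3, -2) = (-49 + 125)*(-1*3 - 2*(-4 + (-2)**2) - 2*3*(-2)) = 76*(-3 - 2*(-4 + 4) + 12) = 76*(-3 - 2*0 + 12) = 76*(-3 + 0 + 12) = 76*9 = 684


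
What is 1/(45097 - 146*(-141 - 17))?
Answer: 1/68165 ≈ 1.4670e-5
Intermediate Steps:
1/(45097 - 146*(-141 - 17)) = 1/(45097 - 146*(-158)) = 1/(45097 + 23068) = 1/68165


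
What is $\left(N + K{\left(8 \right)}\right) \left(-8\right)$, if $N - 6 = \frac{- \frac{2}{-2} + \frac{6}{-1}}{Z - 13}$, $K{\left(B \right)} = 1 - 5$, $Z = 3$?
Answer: $-20$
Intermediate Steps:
$K{\left(B \right)} = -4$
$N = \frac{13}{2}$ ($N = 6 + \frac{- \frac{2}{-2} + \frac{6}{-1}}{3 - 13} = 6 + \frac{\left(-2\right) \left(- \frac{1}{2}\right) + 6 \left(-1\right)}{-10} = 6 - \frac{1 - 6}{10} = 6 - - \frac{1}{2} = 6 + \frac{1}{2} = \frac{13}{2} \approx 6.5$)
$\left(N + K{\left(8 \right)}\right) \left(-8\right) = \left(\frac{13}{2} - 4\right) \left(-8\right) = \frac{5}{2} \left(-8\right) = -20$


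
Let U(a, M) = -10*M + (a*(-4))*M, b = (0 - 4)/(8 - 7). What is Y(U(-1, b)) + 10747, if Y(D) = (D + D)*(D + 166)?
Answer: 19867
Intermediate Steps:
b = -4 (b = -4/1 = -4*1 = -4)
U(a, M) = -10*M - 4*M*a (U(a, M) = -10*M + (-4*a)*M = -10*M - 4*M*a)
Y(D) = 2*D*(166 + D) (Y(D) = (2*D)*(166 + D) = 2*D*(166 + D))
Y(U(-1, b)) + 10747 = 2*(-2*(-4)*(5 + 2*(-1)))*(166 - 2*(-4)*(5 + 2*(-1))) + 10747 = 2*(-2*(-4)*(5 - 2))*(166 - 2*(-4)*(5 - 2)) + 10747 = 2*(-2*(-4)*3)*(166 - 2*(-4)*3) + 10747 = 2*24*(166 + 24) + 10747 = 2*24*190 + 10747 = 9120 + 10747 = 19867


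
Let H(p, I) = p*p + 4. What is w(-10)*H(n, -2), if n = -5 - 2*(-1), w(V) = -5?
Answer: -65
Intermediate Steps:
n = -3 (n = -5 + 2 = -3)
H(p, I) = 4 + p**2 (H(p, I) = p**2 + 4 = 4 + p**2)
w(-10)*H(n, -2) = -5*(4 + (-3)**2) = -5*(4 + 9) = -5*13 = -65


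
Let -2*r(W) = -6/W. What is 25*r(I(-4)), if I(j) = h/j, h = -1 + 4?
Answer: -100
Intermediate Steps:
h = 3
I(j) = 3/j
r(W) = 3/W (r(W) = -(-3)/W = 3/W)
25*r(I(-4)) = 25*(3/((3/(-4)))) = 25*(3/((3*(-¼)))) = 25*(3/(-¾)) = 25*(3*(-4/3)) = 25*(-4) = -100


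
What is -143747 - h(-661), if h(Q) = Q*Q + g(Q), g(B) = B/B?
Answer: -580669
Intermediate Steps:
g(B) = 1
h(Q) = 1 + Q² (h(Q) = Q*Q + 1 = Q² + 1 = 1 + Q²)
-143747 - h(-661) = -143747 - (1 + (-661)²) = -143747 - (1 + 436921) = -143747 - 1*436922 = -143747 - 436922 = -580669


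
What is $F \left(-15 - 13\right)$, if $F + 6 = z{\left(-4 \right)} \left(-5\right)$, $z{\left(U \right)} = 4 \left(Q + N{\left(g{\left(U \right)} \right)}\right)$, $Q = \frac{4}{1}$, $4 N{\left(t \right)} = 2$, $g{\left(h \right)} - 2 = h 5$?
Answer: $2688$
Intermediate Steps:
$g{\left(h \right)} = 2 + 5 h$ ($g{\left(h \right)} = 2 + h 5 = 2 + 5 h$)
$N{\left(t \right)} = \frac{1}{2}$ ($N{\left(t \right)} = \frac{1}{4} \cdot 2 = \frac{1}{2}$)
$Q = 4$ ($Q = 4 \cdot 1 = 4$)
$z{\left(U \right)} = 18$ ($z{\left(U \right)} = 4 \left(4 + \frac{1}{2}\right) = 4 \cdot \frac{9}{2} = 18$)
$F = -96$ ($F = -6 + 18 \left(-5\right) = -6 - 90 = -96$)
$F \left(-15 - 13\right) = - 96 \left(-15 - 13\right) = \left(-96\right) \left(-28\right) = 2688$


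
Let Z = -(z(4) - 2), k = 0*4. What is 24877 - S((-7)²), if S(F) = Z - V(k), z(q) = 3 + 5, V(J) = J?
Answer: 24883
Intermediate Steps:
k = 0
z(q) = 8
Z = -6 (Z = -(8 - 2) = -1*6 = -6)
S(F) = -6 (S(F) = -6 - 1*0 = -6 + 0 = -6)
24877 - S((-7)²) = 24877 - 1*(-6) = 24877 + 6 = 24883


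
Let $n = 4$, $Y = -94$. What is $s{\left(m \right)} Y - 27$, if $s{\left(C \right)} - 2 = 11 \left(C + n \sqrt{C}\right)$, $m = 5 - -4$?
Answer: $-21929$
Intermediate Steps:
$m = 9$ ($m = 5 + 4 = 9$)
$s{\left(C \right)} = 2 + 11 C + 44 \sqrt{C}$ ($s{\left(C \right)} = 2 + 11 \left(C + 4 \sqrt{C}\right) = 2 + \left(11 C + 44 \sqrt{C}\right) = 2 + 11 C + 44 \sqrt{C}$)
$s{\left(m \right)} Y - 27 = \left(2 + 11 \cdot 9 + 44 \sqrt{9}\right) \left(-94\right) - 27 = \left(2 + 99 + 44 \cdot 3\right) \left(-94\right) - 27 = \left(2 + 99 + 132\right) \left(-94\right) - 27 = 233 \left(-94\right) - 27 = -21902 - 27 = -21929$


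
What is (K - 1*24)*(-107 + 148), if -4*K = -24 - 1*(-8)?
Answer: -820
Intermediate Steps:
K = 4 (K = -(-24 - 1*(-8))/4 = -(-24 + 8)/4 = -1/4*(-16) = 4)
(K - 1*24)*(-107 + 148) = (4 - 1*24)*(-107 + 148) = (4 - 24)*41 = -20*41 = -820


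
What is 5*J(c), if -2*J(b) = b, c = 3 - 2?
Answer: -5/2 ≈ -2.5000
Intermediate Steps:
c = 1
J(b) = -b/2
5*J(c) = 5*(-½*1) = 5*(-½) = -5/2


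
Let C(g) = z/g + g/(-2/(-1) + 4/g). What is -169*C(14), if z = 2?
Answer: -59319/56 ≈ -1059.3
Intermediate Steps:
C(g) = 2/g + g/(2 + 4/g) (C(g) = 2/g + g/(-2/(-1) + 4/g) = 2/g + g/(-2*(-1) + 4/g) = 2/g + g/(2 + 4/g))
-169*C(14) = -169*(8 + 14**3 + 4*14)/(2*14*(2 + 14)) = -169*(8 + 2744 + 56)/(2*14*16) = -169*2808/(2*14*16) = -169*351/56 = -59319/56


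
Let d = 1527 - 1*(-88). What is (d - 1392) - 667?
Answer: -444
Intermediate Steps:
d = 1615 (d = 1527 + 88 = 1615)
(d - 1392) - 667 = (1615 - 1392) - 667 = 223 - 667 = -444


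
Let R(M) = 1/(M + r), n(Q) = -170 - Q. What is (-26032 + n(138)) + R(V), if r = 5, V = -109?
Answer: -2739361/104 ≈ -26340.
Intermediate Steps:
R(M) = 1/(5 + M) (R(M) = 1/(M + 5) = 1/(5 + M))
(-26032 + n(138)) + R(V) = (-26032 + (-170 - 1*138)) + 1/(5 - 109) = (-26032 + (-170 - 138)) + 1/(-104) = (-26032 - 308) - 1/104 = -26340 - 1/104 = -2739361/104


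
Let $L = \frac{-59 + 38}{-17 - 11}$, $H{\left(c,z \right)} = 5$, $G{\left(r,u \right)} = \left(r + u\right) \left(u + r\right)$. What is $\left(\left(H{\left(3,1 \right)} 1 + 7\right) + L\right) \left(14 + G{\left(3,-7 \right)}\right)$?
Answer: $\frac{765}{2} \approx 382.5$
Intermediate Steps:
$G{\left(r,u \right)} = \left(r + u\right)^{2}$ ($G{\left(r,u \right)} = \left(r + u\right) \left(r + u\right) = \left(r + u\right)^{2}$)
$L = \frac{3}{4}$ ($L = - \frac{21}{-28} = \left(-21\right) \left(- \frac{1}{28}\right) = \frac{3}{4} \approx 0.75$)
$\left(\left(H{\left(3,1 \right)} 1 + 7\right) + L\right) \left(14 + G{\left(3,-7 \right)}\right) = \left(\left(5 \cdot 1 + 7\right) + \frac{3}{4}\right) \left(14 + \left(3 - 7\right)^{2}\right) = \left(\left(5 + 7\right) + \frac{3}{4}\right) \left(14 + \left(-4\right)^{2}\right) = \left(12 + \frac{3}{4}\right) \left(14 + 16\right) = \frac{51}{4} \cdot 30 = \frac{765}{2}$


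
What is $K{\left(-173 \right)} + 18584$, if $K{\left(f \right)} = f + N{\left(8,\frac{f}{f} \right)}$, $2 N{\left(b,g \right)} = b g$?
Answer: $18415$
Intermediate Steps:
$N{\left(b,g \right)} = \frac{b g}{2}$
$K{\left(f \right)} = 4 + f$ ($K{\left(f \right)} = f + \frac{1}{2} \cdot 8 \frac{f}{f} = f + \frac{1}{2} \cdot 8 \cdot 1 = f + 4 = 4 + f$)
$K{\left(-173 \right)} + 18584 = \left(4 - 173\right) + 18584 = -169 + 18584 = 18415$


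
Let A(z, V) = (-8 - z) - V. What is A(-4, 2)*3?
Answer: -18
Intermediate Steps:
A(z, V) = -8 - V - z
A(-4, 2)*3 = (-8 - 1*2 - 1*(-4))*3 = (-8 - 2 + 4)*3 = -6*3 = -18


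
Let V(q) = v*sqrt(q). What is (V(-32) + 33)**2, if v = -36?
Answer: -40383 - 9504*I*sqrt(2) ≈ -40383.0 - 13441.0*I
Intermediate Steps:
V(q) = -36*sqrt(q)
(V(-32) + 33)**2 = (-144*I*sqrt(2) + 33)**2 = (33 - 144*I*sqrt(2))**2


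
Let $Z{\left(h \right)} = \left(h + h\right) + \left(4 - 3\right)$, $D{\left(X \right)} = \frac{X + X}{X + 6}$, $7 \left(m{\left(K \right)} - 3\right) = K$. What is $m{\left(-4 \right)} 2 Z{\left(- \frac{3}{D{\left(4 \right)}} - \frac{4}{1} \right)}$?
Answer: $- \frac{493}{7} \approx -70.429$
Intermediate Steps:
$m{\left(K \right)} = 3 + \frac{K}{7}$
$D{\left(X \right)} = \frac{2 X}{6 + X}$
$Z{\left(h \right)} = 1 + 2 h$ ($Z{\left(h \right)} = 2 h + \left(4 - 3\right) = 2 h + 1 = 1 + 2 h$)
$m{\left(-4 \right)} 2 Z{\left(- \frac{3}{D{\left(4 \right)}} - \frac{4}{1} \right)} = \left(3 + \frac{1}{7} \left(-4\right)\right) 2 \left(1 + 2 \left(- \frac{3}{2 \cdot 4 \frac{1}{6 + 4}} - \frac{4}{1}\right)\right) = \left(3 - \frac{4}{7}\right) 2 \left(1 + 2 \left(- \frac{3}{2 \cdot 4 \cdot \frac{1}{10}} - 4\right)\right) = \frac{17}{7} \cdot 2 \left(1 + 2 \left(- \frac{3}{2 \cdot 4 \cdot \frac{1}{10}} - 4\right)\right) = \frac{34 \left(1 + 2 \left(- \frac{3}{\frac{4}{5}} - 4\right)\right)}{7} = \frac{34 \left(1 + 2 \left(\left(-3\right) \frac{5}{4} - 4\right)\right)}{7} = \frac{34 \left(1 + 2 \left(- \frac{15}{4} - 4\right)\right)}{7} = \frac{34 \left(1 + 2 \left(- \frac{31}{4}\right)\right)}{7} = \frac{34 \left(1 - \frac{31}{2}\right)}{7} = \frac{34}{7} \left(- \frac{29}{2}\right) = - \frac{493}{7}$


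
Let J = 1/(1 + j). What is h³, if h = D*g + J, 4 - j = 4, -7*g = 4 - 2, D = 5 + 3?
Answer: -729/343 ≈ -2.1254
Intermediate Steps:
D = 8
g = -2/7 (g = -(4 - 2)/7 = -⅐*2 = -2/7 ≈ -0.28571)
j = 0 (j = 4 - 1*4 = 4 - 4 = 0)
J = 1 (J = 1/(1 + 0) = 1/1 = 1)
h = -9/7 (h = 8*(-2/7) + 1 = -16/7 + 1 = -9/7 ≈ -1.2857)
h³ = (-9/7)³ = -729/343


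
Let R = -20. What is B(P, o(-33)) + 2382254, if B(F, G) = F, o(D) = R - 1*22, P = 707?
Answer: 2382961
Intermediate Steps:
o(D) = -42 (o(D) = -20 - 1*22 = -20 - 22 = -42)
B(P, o(-33)) + 2382254 = 707 + 2382254 = 2382961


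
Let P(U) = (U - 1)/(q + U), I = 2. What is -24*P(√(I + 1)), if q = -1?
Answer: -24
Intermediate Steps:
P(U) = 1 (P(U) = (U - 1)/(-1 + U) = (-1 + U)/(-1 + U) = 1)
-24*P(√(I + 1)) = -24*1 = -24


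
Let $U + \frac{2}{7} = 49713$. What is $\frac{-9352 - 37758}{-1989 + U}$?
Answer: $- \frac{164885}{167033} \approx -0.98714$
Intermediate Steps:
$U = \frac{347989}{7}$ ($U = - \frac{2}{7} + 49713 = \frac{347989}{7} \approx 49713.0$)
$\frac{-9352 - 37758}{-1989 + U} = \frac{-9352 - 37758}{-1989 + \frac{347989}{7}} = - \frac{47110}{\frac{334066}{7}} = \left(-47110\right) \frac{7}{334066} = - \frac{164885}{167033}$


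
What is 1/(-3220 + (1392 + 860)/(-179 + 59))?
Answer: -30/97163 ≈ -0.00030876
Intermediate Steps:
1/(-3220 + (1392 + 860)/(-179 + 59)) = 1/(-3220 + 2252/(-120)) = 1/(-3220 + 2252*(-1/120)) = 1/(-3220 - 563/30) = 1/(-97163/30) = -30/97163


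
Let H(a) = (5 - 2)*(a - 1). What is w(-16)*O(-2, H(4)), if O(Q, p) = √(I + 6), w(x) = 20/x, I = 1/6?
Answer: -5*√222/24 ≈ -3.1041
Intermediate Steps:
I = ⅙ ≈ 0.16667
H(a) = -3 + 3*a (H(a) = 3*(-1 + a) = -3 + 3*a)
O(Q, p) = √222/6 (O(Q, p) = √(⅙ + 6) = √(37/6) = √222/6)
w(-16)*O(-2, H(4)) = (20/(-16))*(√222/6) = (20*(-1/16))*(√222/6) = -5*√222/24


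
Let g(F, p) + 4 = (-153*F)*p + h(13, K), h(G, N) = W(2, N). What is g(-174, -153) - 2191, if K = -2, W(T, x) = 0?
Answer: -4075361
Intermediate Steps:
h(G, N) = 0
g(F, p) = -4 - 153*F*p (g(F, p) = -4 + ((-153*F)*p + 0) = -4 + (-153*F*p + 0) = -4 - 153*F*p)
g(-174, -153) - 2191 = (-4 - 153*(-174)*(-153)) - 2191 = (-4 - 4073166) - 2191 = -4073170 - 2191 = -4075361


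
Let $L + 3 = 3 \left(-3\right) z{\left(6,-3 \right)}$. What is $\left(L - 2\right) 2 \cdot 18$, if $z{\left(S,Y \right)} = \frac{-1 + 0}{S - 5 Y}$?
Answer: $- \frac{1152}{7} \approx -164.57$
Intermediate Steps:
$z{\left(S,Y \right)} = - \frac{1}{S - 5 Y}$
$L = - \frac{18}{7}$ ($L = -3 + 3 \left(-3\right) \left(- \frac{1}{6 - -15}\right) = -3 - 9 \left(- \frac{1}{6 + 15}\right) = -3 - 9 \left(- \frac{1}{21}\right) = -3 - 9 \left(\left(-1\right) \frac{1}{21}\right) = -3 - - \frac{3}{7} = -3 + \frac{3}{7} = - \frac{18}{7} \approx -2.5714$)
$\left(L - 2\right) 2 \cdot 18 = \left(- \frac{18}{7} - 2\right) 2 \cdot 18 = \left(- \frac{32}{7}\right) 2 \cdot 18 = \left(- \frac{64}{7}\right) 18 = - \frac{1152}{7}$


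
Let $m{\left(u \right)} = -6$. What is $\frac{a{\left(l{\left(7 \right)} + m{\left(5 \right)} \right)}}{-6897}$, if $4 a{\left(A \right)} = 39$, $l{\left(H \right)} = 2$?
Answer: $- \frac{13}{9196} \approx -0.0014137$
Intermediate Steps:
$a{\left(A \right)} = \frac{39}{4}$ ($a{\left(A \right)} = \frac{1}{4} \cdot 39 = \frac{39}{4}$)
$\frac{a{\left(l{\left(7 \right)} + m{\left(5 \right)} \right)}}{-6897} = \frac{39}{4 \left(-6897\right)} = \frac{39}{4} \left(- \frac{1}{6897}\right) = - \frac{13}{9196}$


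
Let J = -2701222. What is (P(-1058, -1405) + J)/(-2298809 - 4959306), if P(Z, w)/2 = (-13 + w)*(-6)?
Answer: 2684206/7258115 ≈ 0.36982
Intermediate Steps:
P(Z, w) = 156 - 12*w (P(Z, w) = 2*((-13 + w)*(-6)) = 2*(78 - 6*w) = 156 - 12*w)
(P(-1058, -1405) + J)/(-2298809 - 4959306) = ((156 - 12*(-1405)) - 2701222)/(-2298809 - 4959306) = ((156 + 16860) - 2701222)/(-7258115) = (17016 - 2701222)*(-1/7258115) = -2684206*(-1/7258115) = 2684206/7258115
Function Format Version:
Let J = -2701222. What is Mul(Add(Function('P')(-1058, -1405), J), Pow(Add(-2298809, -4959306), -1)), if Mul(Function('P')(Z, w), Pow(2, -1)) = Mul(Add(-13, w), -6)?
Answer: Rational(2684206, 7258115) ≈ 0.36982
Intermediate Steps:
Function('P')(Z, w) = Add(156, Mul(-12, w)) (Function('P')(Z, w) = Mul(2, Mul(Add(-13, w), -6)) = Mul(2, Add(78, Mul(-6, w))) = Add(156, Mul(-12, w)))
Mul(Add(Function('P')(-1058, -1405), J), Pow(Add(-2298809, -4959306), -1)) = Mul(Add(Add(156, Mul(-12, -1405)), -2701222), Pow(Add(-2298809, -4959306), -1)) = Mul(Add(Add(156, 16860), -2701222), Pow(-7258115, -1)) = Mul(Add(17016, -2701222), Rational(-1, 7258115)) = Mul(-2684206, Rational(-1, 7258115)) = Rational(2684206, 7258115)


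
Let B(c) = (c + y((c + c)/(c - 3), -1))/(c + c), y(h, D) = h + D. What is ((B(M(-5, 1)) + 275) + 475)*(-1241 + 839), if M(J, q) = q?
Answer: -301299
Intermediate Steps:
y(h, D) = D + h
B(c) = (-1 + c + 2*c/(-3 + c))/(2*c) (B(c) = (c + (-1 + (c + c)/(c - 3)))/(c + c) = (c + (-1 + (2*c)/(-3 + c)))/((2*c)) = (c + (-1 + 2*c/(-3 + c)))*(1/(2*c)) = (-1 + c + 2*c/(-3 + c))*(1/(2*c)) = (-1 + c + 2*c/(-3 + c))/(2*c))
((B(M(-5, 1)) + 275) + 475)*(-1241 + 839) = (((1/2)*(3 + 1 + 1*(-3 + 1))/(1*(-3 + 1)) + 275) + 475)*(-1241 + 839) = (((1/2)*1*(3 + 1 + 1*(-2))/(-2) + 275) + 475)*(-402) = (((1/2)*1*(-1/2)*(3 + 1 - 2) + 275) + 475)*(-402) = (((1/2)*1*(-1/2)*2 + 275) + 475)*(-402) = ((-1/2 + 275) + 475)*(-402) = (549/2 + 475)*(-402) = (1499/2)*(-402) = -301299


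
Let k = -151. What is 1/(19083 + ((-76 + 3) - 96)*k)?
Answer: 1/44602 ≈ 2.2421e-5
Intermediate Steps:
1/(19083 + ((-76 + 3) - 96)*k) = 1/(19083 + ((-76 + 3) - 96)*(-151)) = 1/(19083 + (-73 - 96)*(-151)) = 1/(19083 - 169*(-151)) = 1/(19083 + 25519) = 1/44602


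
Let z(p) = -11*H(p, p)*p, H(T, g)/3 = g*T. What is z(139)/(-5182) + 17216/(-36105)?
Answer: 3199731828523/187096110 ≈ 17102.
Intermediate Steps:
H(T, g) = 3*T*g (H(T, g) = 3*(g*T) = 3*(T*g) = 3*T*g)
z(p) = -33*p**3 (z(p) = -11*3*p*p*p = -11*3*p**2*p = -33*p**3)
z(139)/(-5182) + 17216/(-36105) = -33*139**3/(-5182) + 17216/(-36105) = -33*2685619*(-1/5182) + 17216*(-1/36105) = -88625427*(-1/5182) - 17216/36105 = 88625427/5182 - 17216/36105 = 3199731828523/187096110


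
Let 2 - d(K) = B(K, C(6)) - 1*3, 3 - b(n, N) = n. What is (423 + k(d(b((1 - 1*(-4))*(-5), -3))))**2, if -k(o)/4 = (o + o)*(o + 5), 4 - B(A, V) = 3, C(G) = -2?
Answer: 18225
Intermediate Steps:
B(A, V) = 1 (B(A, V) = 4 - 1*3 = 4 - 3 = 1)
b(n, N) = 3 - n
d(K) = 4 (d(K) = 2 - (1 - 1*3) = 2 - (1 - 3) = 2 - 1*(-2) = 2 + 2 = 4)
k(o) = -8*o*(5 + o) (k(o) = -4*(o + o)*(o + 5) = -4*2*o*(5 + o) = -8*o*(5 + o))
(423 + k(d(b((1 - 1*(-4))*(-5), -3))))**2 = (423 - 8*4*(5 + 4))**2 = (423 - 8*4*9)**2 = (423 - 288)**2 = 135**2 = 18225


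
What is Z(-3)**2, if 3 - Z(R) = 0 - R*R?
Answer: 144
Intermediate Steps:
Z(R) = 3 + R**2 (Z(R) = 3 - (0 - R*R) = 3 - (0 - R**2) = 3 - (-1)*R**2 = 3 + R**2)
Z(-3)**2 = (3 + (-3)**2)**2 = (3 + 9)**2 = 12**2 = 144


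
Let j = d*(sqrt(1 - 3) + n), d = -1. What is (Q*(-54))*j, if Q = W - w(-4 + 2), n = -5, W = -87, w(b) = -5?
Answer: 22140 - 4428*I*sqrt(2) ≈ 22140.0 - 6262.1*I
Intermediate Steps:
Q = -82 (Q = -87 - 1*(-5) = -87 + 5 = -82)
j = 5 - I*sqrt(2) (j = -(sqrt(1 - 3) - 5) = -(sqrt(-2) - 5) = -(I*sqrt(2) - 5) = -(-5 + I*sqrt(2)) = 5 - I*sqrt(2) ≈ 5.0 - 1.4142*I)
(Q*(-54))*j = (-82*(-54))*(5 - I*sqrt(2)) = 4428*(5 - I*sqrt(2)) = 22140 - 4428*I*sqrt(2)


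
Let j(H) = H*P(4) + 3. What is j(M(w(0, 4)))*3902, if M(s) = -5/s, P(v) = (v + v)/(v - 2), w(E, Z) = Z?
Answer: -7804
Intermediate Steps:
P(v) = 2*v/(-2 + v) (P(v) = (2*v)/(-2 + v) = 2*v/(-2 + v))
j(H) = 3 + 4*H (j(H) = H*(2*4/(-2 + 4)) + 3 = H*(2*4/2) + 3 = H*(2*4*(½)) + 3 = H*4 + 3 = 4*H + 3 = 3 + 4*H)
j(M(w(0, 4)))*3902 = (3 + 4*(-5/4))*3902 = (3 - 5)*3902 = -2*3902 = -7804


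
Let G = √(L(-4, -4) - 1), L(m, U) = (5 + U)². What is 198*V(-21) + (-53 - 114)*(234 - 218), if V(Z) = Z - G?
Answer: -6830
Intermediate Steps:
G = 0 (G = √((5 - 4)² - 1) = √(1² - 1) = √(1 - 1) = √0 = 0)
V(Z) = Z (V(Z) = Z - 1*0 = Z + 0 = Z)
198*V(-21) + (-53 - 114)*(234 - 218) = 198*(-21) + (-53 - 114)*(234 - 218) = -4158 - 167*16 = -4158 - 2672 = -6830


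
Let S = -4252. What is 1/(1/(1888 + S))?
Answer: -2364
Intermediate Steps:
1/(1/(1888 + S)) = 1/(1/(1888 - 4252)) = 1/(1/(-2364)) = 1/(-1/2364) = -2364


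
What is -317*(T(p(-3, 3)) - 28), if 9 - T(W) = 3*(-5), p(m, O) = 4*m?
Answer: 1268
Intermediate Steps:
T(W) = 24 (T(W) = 9 - 3*(-5) = 9 - 1*(-15) = 9 + 15 = 24)
-317*(T(p(-3, 3)) - 28) = -317*(24 - 28) = -317*(-4) = 1268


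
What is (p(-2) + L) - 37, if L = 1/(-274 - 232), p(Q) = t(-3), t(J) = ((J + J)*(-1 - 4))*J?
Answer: -64263/506 ≈ -127.00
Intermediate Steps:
t(J) = -10*J² (t(J) = ((2*J)*(-5))*J = (-10*J)*J = -10*J²)
p(Q) = -90 (p(Q) = -10*(-3)² = -10*9 = -90)
L = -1/506 (L = 1/(-506) = -1/506 ≈ -0.0019763)
(p(-2) + L) - 37 = (-90 - 1/506) - 37 = -45541/506 - 37 = -64263/506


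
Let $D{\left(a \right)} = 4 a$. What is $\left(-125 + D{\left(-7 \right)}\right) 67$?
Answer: $-10251$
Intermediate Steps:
$\left(-125 + D{\left(-7 \right)}\right) 67 = \left(-125 + 4 \left(-7\right)\right) 67 = \left(-125 - 28\right) 67 = \left(-153\right) 67 = -10251$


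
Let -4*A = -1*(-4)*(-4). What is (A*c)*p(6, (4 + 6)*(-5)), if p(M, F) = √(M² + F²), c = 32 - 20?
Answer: 96*√634 ≈ 2417.2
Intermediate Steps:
c = 12
p(M, F) = √(F² + M²)
A = 4 (A = -(-1*(-4))*(-4)/4 = -(-4) = -¼*(-16) = 4)
(A*c)*p(6, (4 + 6)*(-5)) = (4*12)*√(((4 + 6)*(-5))² + 6²) = 48*√((10*(-5))² + 36) = 48*√((-50)² + 36) = 48*√(2500 + 36) = 48*√2536 = 48*(2*√634) = 96*√634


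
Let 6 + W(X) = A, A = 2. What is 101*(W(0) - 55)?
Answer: -5959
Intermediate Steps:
W(X) = -4 (W(X) = -6 + 2 = -4)
101*(W(0) - 55) = 101*(-4 - 55) = 101*(-59) = -5959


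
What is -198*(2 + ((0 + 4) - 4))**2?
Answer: -792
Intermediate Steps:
-198*(2 + ((0 + 4) - 4))**2 = -198*(2 + (4 - 4))**2 = -198*(2 + 0)**2 = -198*2**2 = -198*4 = -792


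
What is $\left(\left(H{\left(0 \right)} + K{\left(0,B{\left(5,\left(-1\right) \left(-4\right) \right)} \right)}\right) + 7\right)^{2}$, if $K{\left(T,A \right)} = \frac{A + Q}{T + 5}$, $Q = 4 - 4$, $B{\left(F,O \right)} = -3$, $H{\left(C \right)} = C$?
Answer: $\frac{1024}{25} \approx 40.96$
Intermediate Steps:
$Q = 0$ ($Q = 4 - 4 = 0$)
$K{\left(T,A \right)} = \frac{A}{5 + T}$ ($K{\left(T,A \right)} = \frac{A + 0}{T + 5} = \frac{A}{5 + T}$)
$\left(\left(H{\left(0 \right)} + K{\left(0,B{\left(5,\left(-1\right) \left(-4\right) \right)} \right)}\right) + 7\right)^{2} = \left(\left(0 - \frac{3}{5 + 0}\right) + 7\right)^{2} = \left(\left(0 - \frac{3}{5}\right) + 7\right)^{2} = \left(- \frac{3}{5} + 7\right)^{2} = \left(\frac{32}{5}\right)^{2} = \frac{1024}{25}$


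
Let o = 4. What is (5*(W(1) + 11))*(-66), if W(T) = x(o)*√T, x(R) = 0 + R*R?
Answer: -8910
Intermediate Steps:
x(R) = R² (x(R) = 0 + R² = R²)
W(T) = 16*√T (W(T) = 4²*√T = 16*√T)
(5*(W(1) + 11))*(-66) = (5*(16*√1 + 11))*(-66) = (5*(16*1 + 11))*(-66) = (5*(16 + 11))*(-66) = (5*27)*(-66) = 135*(-66) = -8910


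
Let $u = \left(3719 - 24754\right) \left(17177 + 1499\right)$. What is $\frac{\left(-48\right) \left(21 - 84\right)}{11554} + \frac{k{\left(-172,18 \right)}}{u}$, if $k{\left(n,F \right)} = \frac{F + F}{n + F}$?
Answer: $\frac{22868564459913}{87375460704070} \approx 0.26173$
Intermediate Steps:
$k{\left(n,F \right)} = \frac{2 F}{F + n}$
$u = -392849660$ ($u = \left(-21035\right) 18676 = -392849660$)
$\frac{\left(-48\right) \left(21 - 84\right)}{11554} + \frac{k{\left(-172,18 \right)}}{u} = \frac{\left(-48\right) \left(21 - 84\right)}{11554} + \frac{2 \cdot 18 \frac{1}{18 - 172}}{-392849660} = \left(-48\right) \left(-63\right) \frac{1}{11554} + 2 \cdot 18 \frac{1}{-154} \left(- \frac{1}{392849660}\right) = 3024 \cdot \frac{1}{11554} + 2 \cdot 18 \left(- \frac{1}{154}\right) \left(- \frac{1}{392849660}\right) = \frac{1512}{5777} - - \frac{9}{15124711910} = \frac{1512}{5777} + \frac{9}{15124711910} = \frac{22868564459913}{87375460704070}$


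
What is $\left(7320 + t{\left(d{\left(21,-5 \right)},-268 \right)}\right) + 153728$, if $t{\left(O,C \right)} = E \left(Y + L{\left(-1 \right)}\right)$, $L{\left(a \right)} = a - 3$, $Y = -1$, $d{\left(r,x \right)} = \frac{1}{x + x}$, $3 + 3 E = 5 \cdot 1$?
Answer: $\frac{483134}{3} \approx 1.6104 \cdot 10^{5}$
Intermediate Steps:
$E = \frac{2}{3}$ ($E = -1 + \frac{5 \cdot 1}{3} = -1 + \frac{1}{3} \cdot 5 = -1 + \frac{5}{3} = \frac{2}{3} \approx 0.66667$)
$d{\left(r,x \right)} = \frac{1}{2 x}$
$L{\left(a \right)} = -3 + a$ ($L{\left(a \right)} = a - 3 = -3 + a$)
$t{\left(O,C \right)} = - \frac{10}{3}$ ($t{\left(O,C \right)} = \frac{2 \left(-1 - 4\right)}{3} = \frac{2}{3} \left(-5\right) = - \frac{10}{3}$)
$\left(7320 + t{\left(d{\left(21,-5 \right)},-268 \right)}\right) + 153728 = \left(7320 - \frac{10}{3}\right) + 153728 = \frac{21950}{3} + 153728 = \frac{483134}{3}$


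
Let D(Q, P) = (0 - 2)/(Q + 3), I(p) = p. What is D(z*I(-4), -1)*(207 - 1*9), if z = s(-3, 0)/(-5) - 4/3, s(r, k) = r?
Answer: -5940/89 ≈ -66.742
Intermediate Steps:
z = -11/15 (z = -3/(-5) - 4/3 = -3*(-⅕) - 4*⅓ = ⅗ - 4/3 = -11/15 ≈ -0.73333)
D(Q, P) = -2/(3 + Q)
D(z*I(-4), -1)*(207 - 1*9) = (-2/(3 - 11/15*(-4)))*(207 - 1*9) = (-2/(3 + 44/15))*(207 - 9) = -2/89/15*198 = -2*15/89*198 = -30/89*198 = -5940/89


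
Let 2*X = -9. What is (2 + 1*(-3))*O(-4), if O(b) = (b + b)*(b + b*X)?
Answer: 112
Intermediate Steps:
X = -9/2 (X = (1/2)*(-9) = -9/2 ≈ -4.5000)
O(b) = -7*b**2 (O(b) = (b + b)*(b + b*(-9/2)) = (2*b)*(b - 9*b/2) = (2*b)*(-7*b/2) = -7*b**2)
(2 + 1*(-3))*O(-4) = (2 + 1*(-3))*(-7*(-4)**2) = (2 - 3)*(-7*16) = -1*(-112) = 112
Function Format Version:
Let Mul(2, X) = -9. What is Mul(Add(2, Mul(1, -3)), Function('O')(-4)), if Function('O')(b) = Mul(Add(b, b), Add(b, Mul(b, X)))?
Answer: 112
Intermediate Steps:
X = Rational(-9, 2) (X = Mul(Rational(1, 2), -9) = Rational(-9, 2) ≈ -4.5000)
Function('O')(b) = Mul(-7, Pow(b, 2)) (Function('O')(b) = Mul(Add(b, b), Add(b, Mul(b, Rational(-9, 2)))) = Mul(Mul(2, b), Add(b, Mul(Rational(-9, 2), b))) = Mul(Mul(2, b), Mul(Rational(-7, 2), b)) = Mul(-7, Pow(b, 2)))
Mul(Add(2, Mul(1, -3)), Function('O')(-4)) = Mul(Add(2, Mul(1, -3)), Mul(-7, Pow(-4, 2))) = Mul(Add(2, -3), Mul(-7, 16)) = Mul(-1, -112) = 112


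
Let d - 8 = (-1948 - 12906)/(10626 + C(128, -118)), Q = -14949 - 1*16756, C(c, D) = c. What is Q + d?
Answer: -170442196/5377 ≈ -31698.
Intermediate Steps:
Q = -31705 (Q = -14949 - 16756 = -31705)
d = 35589/5377 (d = 8 + (-1948 - 12906)/(10626 + 128) = 8 - 14854/10754 = 8 - 14854*1/10754 = 8 - 7427/5377 = 35589/5377 ≈ 6.6187)
Q + d = -31705 + 35589/5377 = -170442196/5377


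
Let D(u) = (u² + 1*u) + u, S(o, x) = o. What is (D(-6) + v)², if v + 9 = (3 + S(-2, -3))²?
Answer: 256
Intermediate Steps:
D(u) = u² + 2*u (D(u) = (u² + u) + u = (u + u²) + u = u² + 2*u)
v = -8 (v = -9 + (3 - 2)² = -9 + 1² = -9 + 1 = -8)
(D(-6) + v)² = (-6*(2 - 6) - 8)² = (-6*(-4) - 8)² = (24 - 8)² = 16² = 256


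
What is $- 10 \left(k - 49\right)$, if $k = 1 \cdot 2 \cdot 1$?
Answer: $470$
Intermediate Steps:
$k = 2$ ($k = 2 \cdot 1 = 2$)
$- 10 \left(k - 49\right) = - 10 \left(2 - 49\right) = \left(-10\right) \left(-47\right) = 470$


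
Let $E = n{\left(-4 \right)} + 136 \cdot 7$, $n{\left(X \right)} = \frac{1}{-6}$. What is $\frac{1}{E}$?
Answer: $\frac{6}{5711} \approx 0.0010506$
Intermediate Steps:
$n{\left(X \right)} = - \frac{1}{6}$
$E = \frac{5711}{6}$ ($E = - \frac{1}{6} + 136 \cdot 7 = - \frac{1}{6} + 952 = \frac{5711}{6} \approx 951.83$)
$\frac{1}{E} = \frac{1}{\frac{5711}{6}} = \frac{6}{5711}$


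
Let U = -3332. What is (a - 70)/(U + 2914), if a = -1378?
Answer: 724/209 ≈ 3.4641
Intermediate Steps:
(a - 70)/(U + 2914) = (-1378 - 70)/(-3332 + 2914) = -1448/(-418) = -1448*(-1/418) = 724/209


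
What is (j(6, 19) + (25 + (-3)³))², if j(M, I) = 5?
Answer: 9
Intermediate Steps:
(j(6, 19) + (25 + (-3)³))² = (5 + (25 + (-3)³))² = (5 + (25 - 27))² = (5 - 2)² = 3² = 9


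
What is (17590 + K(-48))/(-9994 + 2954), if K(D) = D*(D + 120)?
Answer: -7067/3520 ≈ -2.0077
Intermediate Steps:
K(D) = D*(120 + D)
(17590 + K(-48))/(-9994 + 2954) = (17590 - 48*(120 - 48))/(-9994 + 2954) = (17590 - 48*72)/(-7040) = (17590 - 3456)*(-1/7040) = 14134*(-1/7040) = -7067/3520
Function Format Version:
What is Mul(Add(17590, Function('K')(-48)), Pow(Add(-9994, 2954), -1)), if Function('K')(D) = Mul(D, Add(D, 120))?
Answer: Rational(-7067, 3520) ≈ -2.0077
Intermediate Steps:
Function('K')(D) = Mul(D, Add(120, D))
Mul(Add(17590, Function('K')(-48)), Pow(Add(-9994, 2954), -1)) = Mul(Add(17590, Mul(-48, Add(120, -48))), Pow(Add(-9994, 2954), -1)) = Mul(Add(17590, Mul(-48, 72)), Pow(-7040, -1)) = Mul(Add(17590, -3456), Rational(-1, 7040)) = Mul(14134, Rational(-1, 7040)) = Rational(-7067, 3520)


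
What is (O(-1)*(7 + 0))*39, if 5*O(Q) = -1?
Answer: -273/5 ≈ -54.600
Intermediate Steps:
O(Q) = -1/5 (O(Q) = (1/5)*(-1) = -1/5)
(O(-1)*(7 + 0))*39 = -(7 + 0)/5*39 = -1/5*7*39 = -7/5*39 = -273/5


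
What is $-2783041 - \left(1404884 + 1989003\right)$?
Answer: $-6176928$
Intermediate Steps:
$-2783041 - \left(1404884 + 1989003\right) = -2783041 - 3393887 = -6176928$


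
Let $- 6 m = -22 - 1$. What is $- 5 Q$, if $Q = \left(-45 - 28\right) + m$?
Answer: $\frac{2075}{6} \approx 345.83$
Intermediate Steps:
$m = \frac{23}{6}$ ($m = - \frac{-22 - 1}{6} = \left(- \frac{1}{6}\right) \left(-23\right) = \frac{23}{6} \approx 3.8333$)
$Q = - \frac{415}{6}$ ($Q = \left(-45 - 28\right) + \frac{23}{6} = -73 + \frac{23}{6} = - \frac{415}{6} \approx -69.167$)
$- 5 Q = \left(-5\right) \left(- \frac{415}{6}\right) = \frac{2075}{6}$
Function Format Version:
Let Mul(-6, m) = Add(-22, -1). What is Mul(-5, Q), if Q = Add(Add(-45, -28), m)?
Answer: Rational(2075, 6) ≈ 345.83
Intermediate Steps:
m = Rational(23, 6) (m = Mul(Rational(-1, 6), Add(-22, -1)) = Mul(Rational(-1, 6), -23) = Rational(23, 6) ≈ 3.8333)
Q = Rational(-415, 6) (Q = Add(Add(-45, -28), Rational(23, 6)) = Add(-73, Rational(23, 6)) = Rational(-415, 6) ≈ -69.167)
Mul(-5, Q) = Mul(-5, Rational(-415, 6)) = Rational(2075, 6)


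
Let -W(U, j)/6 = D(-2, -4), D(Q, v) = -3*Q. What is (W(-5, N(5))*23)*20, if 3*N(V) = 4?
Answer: -16560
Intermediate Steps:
N(V) = 4/3 (N(V) = (⅓)*4 = 4/3)
W(U, j) = -36 (W(U, j) = -(-18)*(-2) = -6*6 = -36)
(W(-5, N(5))*23)*20 = -36*23*20 = -828*20 = -16560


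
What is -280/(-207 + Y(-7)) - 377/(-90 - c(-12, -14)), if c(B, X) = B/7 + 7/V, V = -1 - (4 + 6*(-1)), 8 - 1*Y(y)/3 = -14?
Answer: 19271/3243 ≈ 5.9423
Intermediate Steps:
Y(y) = 66 (Y(y) = 24 - 3*(-14) = 24 + 42 = 66)
V = 1 (V = -1 - (4 - 6) = -1 - 1*(-2) = -1 + 2 = 1)
c(B, X) = 7 + B/7 (c(B, X) = B/7 + 7/1 = B*(⅐) + 7*1 = B/7 + 7 = 7 + B/7)
-280/(-207 + Y(-7)) - 377/(-90 - c(-12, -14)) = -280/(-207 + 66) - 377/(-90 - (7 + (⅐)*(-12))) = -280/(-141) - 377/(-90 - (7 - 12/7)) = -280*(-1/141) - 377/(-90 - 1*37/7) = 280/141 - 377/(-90 - 37/7) = 280/141 - 377/(-667/7) = 280/141 - 377*(-7/667) = 280/141 + 91/23 = 19271/3243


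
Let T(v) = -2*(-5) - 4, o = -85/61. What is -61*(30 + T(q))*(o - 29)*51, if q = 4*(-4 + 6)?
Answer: 3403944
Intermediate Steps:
o = -85/61 (o = -85*1/61 = -85/61 ≈ -1.3934)
q = 8 (q = 4*2 = 8)
T(v) = 6 (T(v) = 10 - 4 = 6)
-61*(30 + T(q))*(o - 29)*51 = -61*(30 + 6)*(-85/61 - 29)*51 = -2196*(-1854)/61*51 = -61*(-66744/61)*51 = 66744*51 = 3403944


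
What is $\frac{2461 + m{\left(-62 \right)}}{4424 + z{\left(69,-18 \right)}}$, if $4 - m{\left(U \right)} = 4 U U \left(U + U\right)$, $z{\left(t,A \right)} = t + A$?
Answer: $\frac{1909089}{4475} \approx 426.61$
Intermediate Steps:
$z{\left(t,A \right)} = A + t$
$m{\left(U \right)} = 4 - 8 U^{3}$ ($m{\left(U \right)} = 4 - 4 U U \left(U + U\right) = 4 - 4 U^{2} \cdot 2 U = 4 - 8 U^{3}$)
$\frac{2461 + m{\left(-62 \right)}}{4424 + z{\left(69,-18 \right)}} = \frac{2461 - \left(-4 + 8 \left(-62\right)^{3}\right)}{4424 + \left(-18 + 69\right)} = \frac{2461 + \left(4 - -1906624\right)}{4424 + 51} = \frac{2461 + \left(4 + 1906624\right)}{4475} = \left(2461 + 1906628\right) \frac{1}{4475} = 1909089 \cdot \frac{1}{4475} = \frac{1909089}{4475}$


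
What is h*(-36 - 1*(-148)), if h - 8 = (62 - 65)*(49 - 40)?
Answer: -2128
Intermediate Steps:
h = -19 (h = 8 + (62 - 65)*(49 - 40) = 8 - 3*9 = 8 - 27 = -19)
h*(-36 - 1*(-148)) = -19*(-36 - 1*(-148)) = -19*(-36 + 148) = -19*112 = -2128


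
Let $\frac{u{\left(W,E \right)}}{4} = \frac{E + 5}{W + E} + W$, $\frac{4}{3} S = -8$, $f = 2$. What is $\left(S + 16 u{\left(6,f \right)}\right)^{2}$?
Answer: $188356$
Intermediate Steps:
$S = -6$ ($S = \frac{3}{4} \left(-8\right) = -6$)
$u{\left(W,E \right)} = 4 W + \frac{4 \left(5 + E\right)}{E + W}$ ($u{\left(W,E \right)} = 4 \left(\frac{E + 5}{W + E} + W\right) = 4 \left(\frac{5 + E}{E + W} + W\right) = 4 \left(W + \frac{5 + E}{E + W}\right) = 4 W + \frac{4 \left(5 + E\right)}{E + W}$)
$\left(S + 16 u{\left(6,f \right)}\right)^{2} = \left(-6 + 16 \frac{4 \left(5 + 2 + 6^{2} + 2 \cdot 6\right)}{2 + 6}\right)^{2} = \left(-6 + 16 \frac{4 \left(5 + 2 + 36 + 12\right)}{8}\right)^{2} = \left(-6 + 16 \cdot 4 \cdot \frac{1}{8} \cdot 55\right)^{2} = \left(-6 + 16 \cdot \frac{55}{2}\right)^{2} = \left(-6 + 440\right)^{2} = 434^{2} = 188356$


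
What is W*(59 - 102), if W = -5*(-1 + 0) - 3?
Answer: -86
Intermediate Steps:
W = 2 (W = -5*(-1) - 3 = 5 - 3 = 2)
W*(59 - 102) = 2*(59 - 102) = 2*(-43) = -86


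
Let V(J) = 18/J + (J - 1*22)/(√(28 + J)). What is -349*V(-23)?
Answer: 6282/23 + 3141*√5 ≈ 7296.6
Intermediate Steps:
V(J) = 18/J + (-22 + J)/√(28 + J) (V(J) = 18/J + (J - 22)/√(28 + J) = 18/J + (-22 + J)/√(28 + J))
-349*V(-23) = -349*(-22/√(28 - 23) + 18/(-23) - 23/√(28 - 23)) = -349*(-22*√5/5 + 18*(-1/23) - 23*√5/5) = -349*(-22*√5/5 - 18/23 - 23*√5/5) = -349*(-18/23 - 9*√5) = 6282/23 + 3141*√5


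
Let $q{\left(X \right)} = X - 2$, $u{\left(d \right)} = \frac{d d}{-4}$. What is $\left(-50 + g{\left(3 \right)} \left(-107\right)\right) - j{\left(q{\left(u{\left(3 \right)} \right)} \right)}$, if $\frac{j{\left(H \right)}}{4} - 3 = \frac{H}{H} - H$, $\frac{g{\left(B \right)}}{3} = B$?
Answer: $-1046$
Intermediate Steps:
$g{\left(B \right)} = 3 B$
$u{\left(d \right)} = - \frac{d^{2}}{4}$ ($u{\left(d \right)} = d^{2} \left(- \frac{1}{4}\right) = - \frac{d^{2}}{4}$)
$q{\left(X \right)} = -2 + X$
$j{\left(H \right)} = 16 - 4 H$ ($j{\left(H \right)} = 12 + 4 \left(\frac{H}{H} - H\right) = 12 + 4 \left(1 - H\right) = 12 - \left(-4 + 4 H\right) = 16 - 4 H$)
$\left(-50 + g{\left(3 \right)} \left(-107\right)\right) - j{\left(q{\left(u{\left(3 \right)} \right)} \right)} = \left(-50 + 3 \cdot 3 \left(-107\right)\right) - \left(16 - 4 \left(-2 - \frac{3^{2}}{4}\right)\right) = \left(-50 + 9 \left(-107\right)\right) - \left(16 - 4 \left(-2 - \frac{9}{4}\right)\right) = \left(-50 - 963\right) - \left(16 - 4 \left(-2 - \frac{9}{4}\right)\right) = -1013 - \left(16 - -17\right) = -1013 - \left(16 + 17\right) = -1013 - 33 = -1046$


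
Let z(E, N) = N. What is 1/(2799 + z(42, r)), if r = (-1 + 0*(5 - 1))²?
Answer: 1/2800 ≈ 0.00035714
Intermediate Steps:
r = 1 (r = (-1 + 0*4)² = (-1 + 0)² = (-1)² = 1)
1/(2799 + z(42, r)) = 1/(2799 + 1) = 1/2800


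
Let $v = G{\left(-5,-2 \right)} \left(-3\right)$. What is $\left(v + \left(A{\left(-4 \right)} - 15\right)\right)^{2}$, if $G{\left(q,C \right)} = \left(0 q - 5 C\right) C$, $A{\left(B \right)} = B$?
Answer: $1681$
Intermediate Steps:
$G{\left(q,C \right)} = - 5 C^{2}$ ($G{\left(q,C \right)} = \left(0 - 5 C\right) C = - 5 C C = - 5 C^{2}$)
$v = 60$ ($v = - 5 \left(-2\right)^{2} \left(-3\right) = \left(-5\right) 4 \left(-3\right) = \left(-20\right) \left(-3\right) = 60$)
$\left(v + \left(A{\left(-4 \right)} - 15\right)\right)^{2} = \left(60 - 19\right)^{2} = 41^{2} = 1681$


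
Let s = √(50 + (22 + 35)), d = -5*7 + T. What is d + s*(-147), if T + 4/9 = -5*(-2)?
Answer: -229/9 - 147*√107 ≈ -1546.0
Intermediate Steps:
T = 86/9 (T = -4/9 - 5*(-2) = -4/9 + 10 = 86/9 ≈ 9.5556)
d = -229/9 (d = -5*7 + 86/9 = -35 + 86/9 = -229/9 ≈ -25.444)
s = √107 (s = √(50 + 57) = √107 ≈ 10.344)
d + s*(-147) = -229/9 + √107*(-147) = -229/9 - 147*√107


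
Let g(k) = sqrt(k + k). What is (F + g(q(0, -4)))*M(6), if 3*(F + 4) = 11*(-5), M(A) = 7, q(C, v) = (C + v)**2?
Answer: -469/3 + 28*sqrt(2) ≈ -116.74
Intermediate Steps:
g(k) = sqrt(2)*sqrt(k) (g(k) = sqrt(2*k) = sqrt(2)*sqrt(k))
F = -67/3 (F = -4 + (11*(-5))/3 = -4 + (1/3)*(-55) = -4 - 55/3 = -67/3 ≈ -22.333)
(F + g(q(0, -4)))*M(6) = (-67/3 + sqrt(2)*sqrt((0 - 4)**2))*7 = (-67/3 + sqrt(2)*sqrt((-4)**2))*7 = (-67/3 + sqrt(2)*sqrt(16))*7 = (-67/3 + sqrt(2)*4)*7 = (-67/3 + 4*sqrt(2))*7 = -469/3 + 28*sqrt(2)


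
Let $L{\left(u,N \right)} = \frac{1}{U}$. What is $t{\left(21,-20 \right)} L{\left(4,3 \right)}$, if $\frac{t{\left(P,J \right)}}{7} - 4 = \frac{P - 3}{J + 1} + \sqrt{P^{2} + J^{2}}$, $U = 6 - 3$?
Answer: $\frac{1421}{19} \approx 74.789$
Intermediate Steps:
$U = 3$ ($U = 6 - 3 = 3$)
$L{\left(u,N \right)} = \frac{1}{3}$
$t{\left(P,J \right)} = 28 + 7 \sqrt{J^{2} + P^{2}} + \frac{7 \left(-3 + P\right)}{1 + J}$ ($t{\left(P,J \right)} = 28 + 7 \left(\frac{P - 3}{J + 1} + \sqrt{P^{2} + J^{2}}\right) = 28 + 7 \left(\frac{-3 + P}{1 + J} + \sqrt{J^{2} + P^{2}}\right) = 28 + 7 \left(\sqrt{J^{2} + P^{2}} + \frac{-3 + P}{1 + J}\right) = 28 + \left(7 \sqrt{J^{2} + P^{2}} + \frac{7 \left(-3 + P\right)}{1 + J}\right) = 28 + 7 \sqrt{J^{2} + P^{2}} + \frac{7 \left(-3 + P\right)}{1 + J}$)
$t{\left(21,-20 \right)} L{\left(4,3 \right)} = \frac{7 \left(1 + 21 + \sqrt{\left(-20\right)^{2} + 21^{2}} + 4 \left(-20\right) - 20 \sqrt{\left(-20\right)^{2} + 21^{2}}\right)}{1 - 20} \cdot \frac{1}{3} = \frac{7 \left(1 + 21 + \sqrt{400 + 441} - 80 - 20 \sqrt{400 + 441}\right)}{-19} \cdot \frac{1}{3} = 7 \left(- \frac{1}{19}\right) \left(1 + 21 + \sqrt{841} - 80 - 20 \sqrt{841}\right) \frac{1}{3} = 7 \left(- \frac{1}{19}\right) \left(1 + 21 + 29 - 80 - 580\right) \frac{1}{3} = 7 \left(- \frac{1}{19}\right) \left(-609\right) \frac{1}{3} = \frac{4263}{19} \cdot \frac{1}{3} = \frac{1421}{19}$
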